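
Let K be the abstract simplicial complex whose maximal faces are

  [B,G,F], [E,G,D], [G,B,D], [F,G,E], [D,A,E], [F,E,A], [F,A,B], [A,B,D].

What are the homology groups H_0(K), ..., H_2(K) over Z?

H_0 ≅ Z,  H_1 = 0,  H_2 ≅ Z.

Order the vertices as A < B < D < E < F < G. Listing each simplex with vertices in this order, K has dimension 2 with simplices:

  0-simplices (6): A, B, D, E, F, G
  1-simplices (12): AB, AD, AE, AF, BD, BF, BG, DE, DG, EF, EG, FG
  2-simplices (8): ABD, ABF, ADE, AEF, BDG, BFG, DEG, EFG

so the chain groups are C_0 ≅ Z^6, C_1 ≅ Z^12, C_2 ≅ Z^8.

Boundary ∂_1: C_1 → C_0 maps an edge to its endpoints' difference, ∂[p,q] = q − p. For instance
  ∂AE = E − A.
As a 6×12 matrix over Z this has rank 5, with invariant factors (1,1,1,1,1).

∂_2: C_2 → C_1 sends each 2-simplex [p,q,r] to [q,r] − [p,r] + [p,q]. For instance
  ∂BFG = FG − BG + BF,
  ∂EFG = FG − EG + EF.
This gives a 12×8 integer matrix of rank 7; reducing to Smith normal form yields diagonal entries (1,1,1,1,1,1,1).

Now H_k = ker ∂_k / im ∂_{k+1}, so:

  H_0: rank C_0 − rank ∂_1 = 6 − 5 = 1, and the invariant factors of ∂_1 are all 1, so H_0 ≅ Z.
  H_1: rank ker ∂_1 − rank ∂_2 = (12 − 5) − 7 = 0, and the invariant factors of ∂_2 are all 1, so H_1 ≅ 0.
  H_2: rank ker ∂_2 − rank ∂_3 = (8 − 7) − 0 = 1, and there is no ∂_3, so H_2 ≅ Z.

As a check, the Euler characteristic is 6 − 12 + 8 = 2, which agrees with 1 − 0 + 1 = 2.
(K is a triangulation of the 2-sphere S^2.)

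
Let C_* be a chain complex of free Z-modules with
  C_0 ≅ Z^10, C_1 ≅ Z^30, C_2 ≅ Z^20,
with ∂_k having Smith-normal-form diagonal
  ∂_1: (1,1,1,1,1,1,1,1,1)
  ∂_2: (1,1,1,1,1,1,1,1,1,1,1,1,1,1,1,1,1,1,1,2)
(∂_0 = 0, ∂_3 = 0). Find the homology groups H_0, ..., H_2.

H_0: b_0 = 10 − 0 − 9 = 1; torsion from ∂_1 factors > 1: none. So H_0 ≅ Z.
H_1: b_1 = 30 − 9 − 20 = 1; torsion from ∂_2 factors > 1: [2]. So H_1 ≅ Z × Z/2.
H_2: b_2 = 20 − 20 − 0 = 0; torsion from ∂_3 factors > 1: none. So H_2 ≅ 0.

H_0 ≅ Z,  H_1 ≅ Z × Z/2,  H_2 = 0.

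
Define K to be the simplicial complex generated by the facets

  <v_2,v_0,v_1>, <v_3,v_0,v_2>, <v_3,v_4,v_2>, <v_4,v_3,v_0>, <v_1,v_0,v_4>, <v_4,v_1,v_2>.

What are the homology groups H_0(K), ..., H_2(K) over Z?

H_0 = Z,  H_1 = 0,  H_2 = Z.

K has 5 vertices, 9 edges, 6 triangles.
rank ∂_0 = 0, rank ∂_1 = 4 ⇒ b_0 = 5 − 0 − 4 = 1; all invariant factors of ∂_1 are 1 so no torsion. So H_0 = Z.
rank ∂_1 = 4, rank ∂_2 = 5 ⇒ b_1 = 9 − 4 − 5 = 0; all invariant factors of ∂_2 are 1 so no torsion. So H_1 = 0.
rank ∂_2 = 5, rank ∂_3 = 0 ⇒ b_2 = 6 − 5 − 0 = 1. So H_2 = Z.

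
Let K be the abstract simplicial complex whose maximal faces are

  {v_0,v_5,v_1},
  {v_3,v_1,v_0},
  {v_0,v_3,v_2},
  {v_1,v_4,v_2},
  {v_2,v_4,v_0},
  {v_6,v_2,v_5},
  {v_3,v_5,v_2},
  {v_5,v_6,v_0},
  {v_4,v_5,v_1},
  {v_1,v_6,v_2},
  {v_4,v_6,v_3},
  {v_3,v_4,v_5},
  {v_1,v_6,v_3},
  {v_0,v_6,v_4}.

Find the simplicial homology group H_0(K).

Take the total order v_0 < v_1 < v_2 < v_3 < v_4 < v_5 < v_6 on the vertex set. Then K (dimension 2) consists of the simplices:

  0-simplices (7): [v_0], [v_1], [v_2], [v_3], [v_4], [v_5], [v_6]
  1-simplices (21): (21 of them)
  2-simplices (14): (14 of them)

Hence C_0 ≅ Z^7, C_1 ≅ Z^21, C_2 ≅ Z^14.

Boundary ∂_1: C_1 → C_0 sends each edge [p,q] (with p < q) to q − p. For instance
  ∂[v_0,v_2] = [v_2] − [v_0].
This gives a 7×21 integer matrix of rank 6; reducing to Smith normal form yields diagonal entries (1,1,1,1,1,1).

The boundary map ∂_2: C_2 → C_1 acts by ∂[p,q,r] = [q,r] − [p,r] + [p,q]. For instance
  ∂[v_2,v_3,v_5] = [v_3,v_5] − [v_2,v_5] + [v_2,v_3],
  ∂[v_1,v_2,v_6] = [v_2,v_6] − [v_1,v_6] + [v_1,v_2].
The 21×14 boundary matrix has rank 13 and Smith normal form diag(1,1,1,1,1,1,1,1,1,1,1,1,1).

Reading off H_k = ker ∂_k / im ∂_{k+1}:

  H_0: rank C_0 − rank ∂_1 = 7 − 6 = 1, and the invariant factors of ∂_1 are all 1, so H_0 ≅ Z.

H_0 = Z.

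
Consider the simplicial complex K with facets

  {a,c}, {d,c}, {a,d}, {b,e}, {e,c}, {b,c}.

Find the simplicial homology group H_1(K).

H_1 = Z^2.

Fix the vertex order a < b < c < d < e and write every simplex with vertices in increasing order. Then dim K = 1 and the simplices of K are:

  0-simplices (5): a, b, c, d, e
  1-simplices (6): ac, ad, bc, be, cd, ce

so the chain groups are C_0 ≅ Z^5, C_1 ≅ Z^6.

Boundary ∂_1: C_1 → C_0 is given by ∂[p,q] = [q] − [p]. For instance
  ∂ce = e − c.
This gives a 5×6 integer matrix of rank 4; reducing to Smith normal form yields diagonal entries (1,1,1,1).

Reading off H_k = ker ∂_k / im ∂_{k+1}:

  H_1: rank ker ∂_1 − rank ∂_2 = (6 − 4) − 0 = 2, and there is no ∂_2, so H_1 ≅ Z^2.

(K is a triangulation of a wedge of 2 circles.)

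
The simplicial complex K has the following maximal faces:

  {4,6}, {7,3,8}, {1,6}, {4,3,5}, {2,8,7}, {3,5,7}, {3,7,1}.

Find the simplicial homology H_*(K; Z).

H_0 ≅ Z,  H_1 ≅ Z,  H_2 = 0.

We work with the vertex ordering 1 < 2 < 3 < 4 < 5 < 6 < 7 < 8. The simplices of K, each written with vertices in increasing order, are:

  0-simplices (8): [1], [2], [3], [4], [5], [6], [7], [8]
  1-simplices (13): [1,3], [1,6], [1,7], [2,7], [2,8], [3,4], [3,5], [3,7], [3,8], [4,5], [4,6], [5,7], [7,8]
  2-simplices (5): [1,3,7], [2,7,8], [3,4,5], [3,5,7], [3,7,8]

Hence C_0 ≅ Z^8, C_1 ≅ Z^13, C_2 ≅ Z^5.

Boundary ∂_1: C_1 → C_0 sends each edge [p,q] (with p < q) to q − p.
The resulting 8×13 matrix has rank 7, and its Smith normal form has invariant factors (1,1,1,1,1,1,1).

Boundary ∂_2: C_2 → C_1 sends each 2-simplex [p,q,r] to [q,r] − [p,r] + [p,q]. For instance
  ∂[3,4,5] = [4,5] − [3,5] + [3,4],
  ∂[1,3,7] = [3,7] − [1,7] + [1,3].
This gives a 13×5 integer matrix of rank 5; reducing to Smith normal form yields diagonal entries (1,1,1,1,1).

Now H_k = ker ∂_k / im ∂_{k+1}, so:

  H_0: rank C_0 − rank ∂_1 = 8 − 7 = 1, and the invariant factors of ∂_1 are all 1, so H_0 ≅ Z.
  H_1: rank ker ∂_1 − rank ∂_2 = (13 − 7) − 5 = 1, and the invariant factors of ∂_2 are all 1, so H_1 ≅ Z.
  H_2: rank ker ∂_2 − rank ∂_3 = (5 − 5) − 0 = 0, and there is no ∂_3, so H_2 ≅ 0.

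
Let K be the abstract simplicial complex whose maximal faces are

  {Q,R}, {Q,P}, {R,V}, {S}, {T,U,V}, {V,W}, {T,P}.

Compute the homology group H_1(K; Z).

Fix the vertex order P < Q < R < S < T < U < V < W and write every simplex with vertices in increasing order. Then dim K = 2 and the simplices of K are:

  0-simplices (8): P, Q, R, S, T, U, V, W
  1-simplices (8): PQ, PT, QR, RV, TU, TV, UV, VW
  2-simplices (1): TUV

Hence C_0 ≅ Z^8, C_1 ≅ Z^8, C_2 ≅ Z^1.

The boundary map ∂_1: C_1 → C_0 is given by ∂[p,q] = [q] − [p]. For instance
  ∂PQ = Q − P.
As a 8×8 matrix over Z this has rank 6, with invariant factors (1,1,1,1,1,1).

The boundary map ∂_2: C_2 → C_1 sends each 2-simplex [p,q,r] to [q,r] − [p,r] + [p,q]. For instance
  ∂TUV = UV − TV + TU.
The 8×1 boundary matrix has rank 1 and Smith normal form diag(1).

From H_k ≅ ker(∂_k) / im(∂_{k+1}) we obtain:

  H_1: rank ker ∂_1 − rank ∂_2 = (8 − 6) − 1 = 1, and the invariant factors of ∂_2 are all 1, so H_1 = Z.

H_1 = Z.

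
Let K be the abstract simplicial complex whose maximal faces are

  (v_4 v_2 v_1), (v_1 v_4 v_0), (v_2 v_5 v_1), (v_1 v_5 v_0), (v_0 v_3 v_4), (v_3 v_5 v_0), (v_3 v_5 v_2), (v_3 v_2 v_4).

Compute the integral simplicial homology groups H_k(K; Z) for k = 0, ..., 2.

H_0 = Z,  H_1 = 0,  H_2 = Z.

K has 6 vertices, 12 edges, 8 triangles.
rank ∂_0 = 0, rank ∂_1 = 5 ⇒ b_0 = 6 − 0 − 5 = 1; all invariant factors of ∂_1 are 1 so no torsion. So H_0 ≅ Z.
rank ∂_1 = 5, rank ∂_2 = 7 ⇒ b_1 = 12 − 5 − 7 = 0; all invariant factors of ∂_2 are 1 so no torsion. So H_1 ≅ 0.
rank ∂_2 = 7, rank ∂_3 = 0 ⇒ b_2 = 8 − 7 − 0 = 1. So H_2 ≅ Z.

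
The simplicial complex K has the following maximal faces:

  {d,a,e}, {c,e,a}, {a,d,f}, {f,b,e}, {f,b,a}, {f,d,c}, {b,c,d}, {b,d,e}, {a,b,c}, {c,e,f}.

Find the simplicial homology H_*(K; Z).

Order the vertices as a < b < c < d < e < f. Listing each simplex with vertices in this order, K has dimension 2 with simplices:

  0-simplices (6): a, b, c, d, e, f
  1-simplices (15): ab, ac, ad, ae, af, bc, bd, be, bf, cd, ce, cf, de, df, ef
  2-simplices (10): abc, abf, ace, ade, adf, bcd, bde, bef, cdf, cef

Hence C_0 ≅ Z^6, C_1 ≅ Z^15, C_2 ≅ Z^10.

Boundary ∂_1: C_1 → C_0 sends each edge [p,q] (with p < q) to q − p. For instance
  ∂bf = f − b.
This gives a 6×15 integer matrix of rank 5; reducing to Smith normal form yields diagonal entries (1,1,1,1,1).

∂_2: C_2 → C_1 acts by ∂[p,q,r] = [q,r] − [p,r] + [p,q]. For instance
  ∂cef = ef − cf + ce,
  ∂abf = bf − af + ab.
The 15×10 boundary matrix has rank 10 and Smith normal form diag(1,1,1,1,1,1,1,1,1,2).

From H_k ≅ ker(∂_k) / im(∂_{k+1}) we obtain:

  H_0: rank C_0 − rank ∂_1 = 6 − 5 = 1, and the invariant factors of ∂_1 are all 1, so H_0 = Z.
  H_1: rank ker ∂_1 − rank ∂_2 = (15 − 5) − 10 = 0, and ∂_2 has invariant factor 2 > 1, so H_1 = Z/2.
  H_2: rank ker ∂_2 − rank ∂_3 = (10 − 10) − 0 = 0, and there is no ∂_3, so H_2 = 0.

As a check, the Euler characteristic is 6 − 15 + 10 = 1, which agrees with 1 − 0 + 0 = 1.

H_0 = Z,  H_1 = Z/2,  H_2 = 0.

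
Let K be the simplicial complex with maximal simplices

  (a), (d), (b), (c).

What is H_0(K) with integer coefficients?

H_0 ≅ Z^4.

Fix the vertex order a < b < c < d and write every simplex with vertices in increasing order. Then dim K = 0 and the simplices of K are:

  0-simplices (4): a, b, c, d

giving chain groups C_0 ≅ Z^4.

Reading off H_k = ker ∂_k / im ∂_{k+1}:

  H_0: rank C_0 − rank ∂_1 = 4 − 0 = 4, and there is no ∂_1, so H_0 = Z^4.

(K is a triangulation of a set of 4 points.)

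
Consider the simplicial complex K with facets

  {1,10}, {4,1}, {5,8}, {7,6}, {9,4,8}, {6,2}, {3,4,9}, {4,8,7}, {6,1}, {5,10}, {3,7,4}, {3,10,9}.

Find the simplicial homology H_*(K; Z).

H_0 = Z,  H_1 = Z^3,  H_2 = 0.

We work with the vertex ordering 1 < 2 < 3 < 4 < 5 < 6 < 7 < 8 < 9 < 10. The simplices of K, each written with vertices in increasing order, are:

  0-simplices (10): [1], [2], [3], [4], [5], [6], [7], [8], [9], [10]
  1-simplices (17): [1,4], [1,6], [1,10], [2,6], [3,4], [3,7], [3,9], [3,10], [4,7], [4,8], [4,9], [5,8], [5,10], [6,7], [7,8], [8,9], [9,10]
  2-simplices (5): [3,4,7], [3,4,9], [3,9,10], [4,7,8], [4,8,9]

so the chain groups are C_0 ≅ Z^10, C_1 ≅ Z^17, C_2 ≅ Z^5.

Boundary ∂_1: C_1 → C_0 maps an edge to its endpoints' difference, ∂[p,q] = q − p. For instance
  ∂[5,10] = [10] − [5].
As a 10×17 matrix over Z this has rank 9, with invariant factors (1,1,1,1,1,1,1,1,1).

The boundary map ∂_2: C_2 → C_1 acts by ∂[p,q,r] = [q,r] − [p,r] + [p,q]. For instance
  ∂[4,7,8] = [7,8] − [4,8] + [4,7],
  ∂[3,4,7] = [4,7] − [3,7] + [3,4].
The resulting 17×5 matrix has rank 5, and its Smith normal form has invariant factors (1,1,1,1,1).

Reading off H_k = ker ∂_k / im ∂_{k+1}:

  H_0: rank C_0 − rank ∂_1 = 10 − 9 = 1, and the invariant factors of ∂_1 are all 1, so H_0 ≅ Z.
  H_1: rank ker ∂_1 − rank ∂_2 = (17 − 9) − 5 = 3, and the invariant factors of ∂_2 are all 1, so H_1 ≅ Z^3.
  H_2: rank ker ∂_2 − rank ∂_3 = (5 − 5) − 0 = 0, and there is no ∂_3, so H_2 ≅ 0.

As a check, the Euler characteristic is 10 − 17 + 5 = -2, which agrees with 1 − 3 + 0 = -2.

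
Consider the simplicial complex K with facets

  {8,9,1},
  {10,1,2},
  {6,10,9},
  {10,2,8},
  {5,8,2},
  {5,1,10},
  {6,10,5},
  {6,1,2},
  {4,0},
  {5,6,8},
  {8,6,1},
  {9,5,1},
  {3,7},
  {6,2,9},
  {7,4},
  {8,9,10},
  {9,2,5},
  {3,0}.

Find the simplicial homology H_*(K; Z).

Order the vertices as 0 < 1 < 2 < 3 < 4 < 5 < 6 < 7 < 8 < 9 < 10. Listing each simplex with vertices in this order, K has dimension 2 with simplices:

  0-simplices (11): [0], [1], [2], [3], [4], [5], [6], [7], [8], [9], [10]
  1-simplices (25): (25 of them)
  2-simplices (14): [1,2,6], [1,2,10], [1,5,9], [1,5,10], [1,6,8], [1,8,9], [2,5,8], [2,5,9], [2,6,9], [2,8,10], [5,6,8], [5,6,10], [6,9,10], [8,9,10]

giving chain groups C_0 ≅ Z^11, C_1 ≅ Z^25, C_2 ≅ Z^14.

Boundary ∂_1: C_1 → C_0 maps an edge to its endpoints' difference, ∂[p,q] = q − p.
As a 11×25 matrix over Z this has rank 9, with invariant factors (1,1,1,1,1,1,1,1,1).

Boundary ∂_2: C_2 → C_1 sends each 2-simplex [p,q,r] to [q,r] − [p,r] + [p,q]. For instance
  ∂[5,6,8] = [6,8] − [5,8] + [5,6],
  ∂[1,2,10] = [2,10] − [1,10] + [1,2].
As a 25×14 matrix over Z this has rank 13, with invariant factors (1,1,1,1,1,1,1,1,1,1,1,1,1).

Computing H_k = (kernel of ∂_k) / (image of ∂_{k+1}):

  H_0: rank C_0 − rank ∂_1 = 11 − 9 = 2, and the invariant factors of ∂_1 are all 1, so H_0 ≅ Z^2.
  H_1: rank ker ∂_1 − rank ∂_2 = (25 − 9) − 13 = 3, and the invariant factors of ∂_2 are all 1, so H_1 ≅ Z^3.
  H_2: rank ker ∂_2 − rank ∂_3 = (14 − 13) − 0 = 1, and there is no ∂_3, so H_2 ≅ Z.

(K is a triangulation of the disjoint union of the torus T^2 and the circle S^1.)

H_0 = Z^2,  H_1 = Z^3,  H_2 = Z.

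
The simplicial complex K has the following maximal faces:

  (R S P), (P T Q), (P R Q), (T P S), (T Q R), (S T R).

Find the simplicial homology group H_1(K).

H_1 ≅ 0.

Order the vertices as P < Q < R < S < T. Listing each simplex with vertices in this order, K has dimension 2 with simplices:

  0-simplices (5): P, Q, R, S, T
  1-simplices (9): PQ, PR, PS, PT, QR, QT, RS, RT, ST
  2-simplices (6): PQR, PQT, PRS, PST, QRT, RST

so the chain groups are C_0 ≅ Z^5, C_1 ≅ Z^9, C_2 ≅ Z^6.

The boundary map ∂_1: C_1 → C_0 maps an edge to its endpoints' difference, ∂[p,q] = q − p. For instance
  ∂PS = S − P.
As a 5×9 matrix over Z this has rank 4, with invariant factors (1,1,1,1).

The boundary map ∂_2: C_2 → C_1 maps a triangle to the signed sum of its edges. For instance
  ∂RST = ST − RT + RS,
  ∂PQT = QT − PT + PQ.
The 9×6 boundary matrix has rank 5 and Smith normal form diag(1,1,1,1,1).

From H_k ≅ ker(∂_k) / im(∂_{k+1}) we obtain:

  H_1: rank ker ∂_1 − rank ∂_2 = (9 − 4) − 5 = 0, and the invariant factors of ∂_2 are all 1, so H_1 ≅ 0.

(K is a triangulation of the 2-sphere S^2.)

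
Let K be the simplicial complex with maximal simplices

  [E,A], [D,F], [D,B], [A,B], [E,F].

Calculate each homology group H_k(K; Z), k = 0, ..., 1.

K has 5 vertices, 5 edges.
rank ∂_0 = 0, rank ∂_1 = 4 ⇒ b_0 = 5 − 0 − 4 = 1; all invariant factors of ∂_1 are 1 so no torsion. So H_0 ≅ Z.
rank ∂_1 = 4, rank ∂_2 = 0 ⇒ b_1 = 5 − 4 − 0 = 1. So H_1 ≅ Z.

H_0 ≅ Z,  H_1 ≅ Z.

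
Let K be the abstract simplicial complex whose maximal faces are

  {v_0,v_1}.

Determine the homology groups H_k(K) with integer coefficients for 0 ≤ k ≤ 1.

H_0 = Z,  H_1 = 0.

We work with the vertex ordering v_0 < v_1. The simplices of K, each written with vertices in increasing order, are:

  0-simplices (2): [v_0], [v_1]
  1-simplices (1): [v_0,v_1]

so the chain groups are C_0 ≅ Z^2, C_1 ≅ Z^1.

∂_1: C_1 → C_0 sends each edge [p,q] (with p < q) to q − p.
The 2×1 boundary matrix has rank 1 and Smith normal form diag(1).

Reading off H_k = ker ∂_k / im ∂_{k+1}:

  H_0: rank C_0 − rank ∂_1 = 2 − 1 = 1, and the invariant factors of ∂_1 are all 1, so H_0 ≅ Z.
  H_1: rank ker ∂_1 − rank ∂_2 = (1 − 1) − 0 = 0, and there is no ∂_2, so H_1 ≅ 0.

(K is a triangulation of the 1-simplex.)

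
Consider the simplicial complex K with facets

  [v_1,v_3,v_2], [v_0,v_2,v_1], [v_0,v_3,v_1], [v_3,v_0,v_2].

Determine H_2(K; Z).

We work with the vertex ordering v_0 < v_1 < v_2 < v_3. The simplices of K, each written with vertices in increasing order, are:

  0-simplices (4): [v_0], [v_1], [v_2], [v_3]
  1-simplices (6): [v_0,v_1], [v_0,v_2], [v_0,v_3], [v_1,v_2], [v_1,v_3], [v_2,v_3]
  2-simplices (4): [v_0,v_1,v_2], [v_0,v_1,v_3], [v_0,v_2,v_3], [v_1,v_2,v_3]

giving chain groups C_0 ≅ Z^4, C_1 ≅ Z^6, C_2 ≅ Z^4.

The boundary map ∂_1: C_1 → C_0 is given by ∂[p,q] = [q] − [p]. For instance
  ∂[v_1,v_3] = [v_3] − [v_1].
This gives a 4×6 integer matrix of rank 3; reducing to Smith normal form yields diagonal entries (1,1,1).

Boundary ∂_2: C_2 → C_1 maps a triangle to the signed sum of its edges. For instance
  ∂[v_0,v_2,v_3] = [v_2,v_3] − [v_0,v_3] + [v_0,v_2],
  ∂[v_0,v_1,v_2] = [v_1,v_2] − [v_0,v_2] + [v_0,v_1].
This gives a 6×4 integer matrix of rank 3; reducing to Smith normal form yields diagonal entries (1,1,1).

From H_k ≅ ker(∂_k) / im(∂_{k+1}) we obtain:

  H_2: rank ker ∂_2 − rank ∂_3 = (4 − 3) − 0 = 1, and there is no ∂_3, so H_2 = Z.

H_2 ≅ Z.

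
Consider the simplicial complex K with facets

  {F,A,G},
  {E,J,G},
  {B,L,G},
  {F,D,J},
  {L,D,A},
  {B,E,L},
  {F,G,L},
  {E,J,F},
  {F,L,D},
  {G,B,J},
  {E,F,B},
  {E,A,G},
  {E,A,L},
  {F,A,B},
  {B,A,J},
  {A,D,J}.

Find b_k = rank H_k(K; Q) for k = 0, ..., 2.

b_0 = 1, b_1 = 2, b_2 = 1.

Take the total order A < B < D < E < F < G < J < L on the vertex set. Then K (dimension 2) consists of the simplices:

  0-simplices (8): A, B, D, E, F, G, J, L
  1-simplices (24): AB, AD, AE, AF, AG, AJ, AL, BE, BF, BG, BJ, BL, DF, DJ, DL, EF, EG, EJ, EL, FG, FJ, FL, GJ, GL
  2-simplices (16): ABF, ABJ, ADJ, ADL, AEG, AEL, AFG, BEF, BEL, BGJ, BGL, DFJ, DFL, EFJ, EGJ, FGL

giving chain groups C_0 ≅ Z^8, C_1 ≅ Z^24, C_2 ≅ Z^16.

The boundary map ∂_1: C_1 → C_0 is given by ∂[p,q] = [q] − [p].
This gives a 8×24 integer matrix of rank 7; reducing to Smith normal form yields diagonal entries (1,1,1,1,1,1,1).

The boundary map ∂_2: C_2 → C_1 acts by ∂[p,q,r] = [q,r] − [p,r] + [p,q]. For instance
  ∂DFJ = FJ − DJ + DF,
  ∂DFL = FL − DL + DF.
As a 24×16 matrix over Z this has rank 15, with invariant factors (1,1,1,1,1,1,1,1,1,1,1,1,1,1,1).

From H_k ≅ ker(∂_k) / im(∂_{k+1}) we obtain:

  H_0: rank C_0 − rank ∂_1 = 8 − 7 = 1, and the invariant factors of ∂_1 are all 1, so H_0 = Z.
  H_1: rank ker ∂_1 − rank ∂_2 = (24 − 7) − 15 = 2, and the invariant factors of ∂_2 are all 1, so H_1 = Z^2.
  H_2: rank ker ∂_2 − rank ∂_3 = (16 − 15) − 0 = 1, and there is no ∂_3, so H_2 = Z.

Hence the Betti numbers are b_0 = 1, b_1 = 2, b_2 = 1.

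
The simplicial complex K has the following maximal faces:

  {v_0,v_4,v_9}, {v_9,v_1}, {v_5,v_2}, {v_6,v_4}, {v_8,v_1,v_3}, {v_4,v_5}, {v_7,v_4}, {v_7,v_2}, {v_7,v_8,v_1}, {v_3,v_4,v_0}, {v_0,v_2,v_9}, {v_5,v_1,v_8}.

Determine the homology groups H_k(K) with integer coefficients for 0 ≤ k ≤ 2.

We work with the vertex ordering v_0 < v_1 < v_2 < v_3 < v_4 < v_5 < v_6 < v_7 < v_8 < v_9. The simplices of K, each written with vertices in increasing order, are:

  0-simplices (10): [v_0], [v_1], [v_2], [v_3], [v_4], [v_5], [v_6], [v_7], [v_8], [v_9]
  1-simplices (20): (20 of them)
  2-simplices (6): [v_0,v_2,v_9], [v_0,v_3,v_4], [v_0,v_4,v_9], [v_1,v_3,v_8], [v_1,v_5,v_8], [v_1,v_7,v_8]

Hence C_0 ≅ Z^10, C_1 ≅ Z^20, C_2 ≅ Z^6.

Boundary ∂_1: C_1 → C_0 sends each edge [p,q] (with p < q) to q − p.
The resulting 10×20 matrix has rank 9, and its Smith normal form has invariant factors (1,1,1,1,1,1,1,1,1).

∂_2: C_2 → C_1 maps a triangle to the signed sum of its edges. For instance
  ∂[v_1,v_7,v_8] = [v_7,v_8] − [v_1,v_8] + [v_1,v_7],
  ∂[v_0,v_2,v_9] = [v_2,v_9] − [v_0,v_9] + [v_0,v_2].
As a 20×6 matrix over Z this has rank 6, with invariant factors (1,1,1,1,1,1).

Reading off H_k = ker ∂_k / im ∂_{k+1}:

  H_0: rank C_0 − rank ∂_1 = 10 − 9 = 1, and the invariant factors of ∂_1 are all 1, so H_0 ≅ Z.
  H_1: rank ker ∂_1 − rank ∂_2 = (20 − 9) − 6 = 5, and the invariant factors of ∂_2 are all 1, so H_1 ≅ Z^5.
  H_2: rank ker ∂_2 − rank ∂_3 = (6 − 6) − 0 = 0, and there is no ∂_3, so H_2 ≅ 0.

As a check, the Euler characteristic is 10 − 20 + 6 = -4, which agrees with 1 − 5 + 0 = -4.

H_0 = Z,  H_1 = Z^5,  H_2 = 0.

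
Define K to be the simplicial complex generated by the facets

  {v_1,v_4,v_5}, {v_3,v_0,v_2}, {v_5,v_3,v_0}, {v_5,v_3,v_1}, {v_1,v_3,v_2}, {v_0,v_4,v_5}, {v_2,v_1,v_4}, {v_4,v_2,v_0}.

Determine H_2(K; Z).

H_2 ≅ Z.

K has 6 vertices, 12 edges, 8 triangles.
rank ∂_2 = 7, rank ∂_3 = 0 ⇒ b_2 = 8 − 7 − 0 = 1. So H_2 = Z.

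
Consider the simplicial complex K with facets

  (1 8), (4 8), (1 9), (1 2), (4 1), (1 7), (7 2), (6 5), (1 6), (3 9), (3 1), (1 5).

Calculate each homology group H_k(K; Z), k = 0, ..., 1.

H_0 = Z,  H_1 = Z^4.

Order the vertices as 1 < 2 < 3 < 4 < 5 < 6 < 7 < 8 < 9. Listing each simplex with vertices in this order, K has dimension 1 with simplices:

  0-simplices (9): [1], [2], [3], [4], [5], [6], [7], [8], [9]
  1-simplices (12): [1,2], [1,3], [1,4], [1,5], [1,6], [1,7], [1,8], [1,9], [2,7], [3,9], [4,8], [5,6]

so the chain groups are C_0 ≅ Z^9, C_1 ≅ Z^12.

∂_1: C_1 → C_0 is given by ∂[p,q] = [q] − [p]. For instance
  ∂[1,4] = [4] − [1].
This gives a 9×12 integer matrix of rank 8; reducing to Smith normal form yields diagonal entries (1,1,1,1,1,1,1,1).

Reading off H_k = ker ∂_k / im ∂_{k+1}:

  H_0: rank C_0 − rank ∂_1 = 9 − 8 = 1, and the invariant factors of ∂_1 are all 1, so H_0 = Z.
  H_1: rank ker ∂_1 − rank ∂_2 = (12 − 8) − 0 = 4, and there is no ∂_2, so H_1 = Z^4.

As a check, the Euler characteristic is 9 − 12 = -3, which agrees with 1 − 4 = -3.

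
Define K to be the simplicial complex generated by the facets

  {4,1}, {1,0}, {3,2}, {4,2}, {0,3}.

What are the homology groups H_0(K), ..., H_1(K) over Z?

We work with the vertex ordering 0 < 1 < 2 < 3 < 4. The simplices of K, each written with vertices in increasing order, are:

  0-simplices (5): [0], [1], [2], [3], [4]
  1-simplices (5): [0,1], [0,3], [1,4], [2,3], [2,4]

Hence C_0 ≅ Z^5, C_1 ≅ Z^5.

∂_1: C_1 → C_0 maps an edge to its endpoints' difference, ∂[p,q] = q − p. For instance
  ∂[2,4] = [4] − [2].
As a 5×5 matrix over Z this has rank 4, with invariant factors (1,1,1,1).

Now H_k = ker ∂_k / im ∂_{k+1}, so:

  H_0: rank C_0 − rank ∂_1 = 5 − 4 = 1, and the invariant factors of ∂_1 are all 1, so H_0 ≅ Z.
  H_1: rank ker ∂_1 − rank ∂_2 = (5 − 4) − 0 = 1, and there is no ∂_2, so H_1 ≅ Z.

As a check, the Euler characteristic is 5 − 5 = 0, which agrees with 1 − 1 = 0.
(K is a triangulation of the circle S^1.)

H_0 = Z,  H_1 = Z.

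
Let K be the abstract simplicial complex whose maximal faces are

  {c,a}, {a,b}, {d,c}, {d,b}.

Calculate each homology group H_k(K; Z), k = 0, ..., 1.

Fix the vertex order a < b < c < d and write every simplex with vertices in increasing order. Then dim K = 1 and the simplices of K are:

  0-simplices (4): a, b, c, d
  1-simplices (4): ab, ac, bd, cd

so the chain groups are C_0 ≅ Z^4, C_1 ≅ Z^4.

The boundary map ∂_1: C_1 → C_0 maps an edge to its endpoints' difference, ∂[p,q] = q − p. For instance
  ∂ab = b − a.
The resulting 4×4 matrix has rank 3, and its Smith normal form has invariant factors (1,1,1).

From H_k ≅ ker(∂_k) / im(∂_{k+1}) we obtain:

  H_0: rank C_0 − rank ∂_1 = 4 − 3 = 1, and the invariant factors of ∂_1 are all 1, so H_0 ≅ Z.
  H_1: rank ker ∂_1 − rank ∂_2 = (4 − 3) − 0 = 1, and there is no ∂_2, so H_1 ≅ Z.

H_0 ≅ Z,  H_1 ≅ Z.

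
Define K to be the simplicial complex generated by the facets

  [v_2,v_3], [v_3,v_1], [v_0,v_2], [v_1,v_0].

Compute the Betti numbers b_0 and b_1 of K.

b_0 = 1, b_1 = 1.

K has 4 vertices, 4 edges.
rank ∂_0 = 0, rank ∂_1 = 3 ⇒ b_0 = 4 − 0 − 3 = 1; all invariant factors of ∂_1 are 1 so no torsion. So H_0 ≅ Z.
rank ∂_1 = 3, rank ∂_2 = 0 ⇒ b_1 = 4 − 3 − 0 = 1. So H_1 ≅ Z.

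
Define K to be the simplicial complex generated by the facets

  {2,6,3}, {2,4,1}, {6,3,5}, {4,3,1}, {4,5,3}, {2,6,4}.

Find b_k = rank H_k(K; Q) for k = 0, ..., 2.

Take the total order 1 < 2 < 3 < 4 < 5 < 6 on the vertex set. Then K (dimension 2) consists of the simplices:

  0-simplices (6): [1], [2], [3], [4], [5], [6]
  1-simplices (12): [1,2], [1,3], [1,4], [2,3], [2,4], [2,6], [3,4], [3,5], [3,6], [4,5], [4,6], [5,6]
  2-simplices (6): [1,2,4], [1,3,4], [2,3,6], [2,4,6], [3,4,5], [3,5,6]

giving chain groups C_0 ≅ Z^6, C_1 ≅ Z^12, C_2 ≅ Z^6.

The boundary map ∂_1: C_1 → C_0 sends each edge [p,q] (with p < q) to q − p. For instance
  ∂[2,6] = [6] − [2].
This gives a 6×12 integer matrix of rank 5; reducing to Smith normal form yields diagonal entries (1,1,1,1,1).

∂_2: C_2 → C_1 acts by ∂[p,q,r] = [q,r] − [p,r] + [p,q]. For instance
  ∂[2,3,6] = [3,6] − [2,6] + [2,3],
  ∂[1,2,4] = [2,4] − [1,4] + [1,2].
The resulting 12×6 matrix has rank 6, and its Smith normal form has invariant factors (1,1,1,1,1,1).

From H_k ≅ ker(∂_k) / im(∂_{k+1}) we obtain:

  H_0: rank C_0 − rank ∂_1 = 6 − 5 = 1, and the invariant factors of ∂_1 are all 1, so H_0 = Z.
  H_1: rank ker ∂_1 − rank ∂_2 = (12 − 5) − 6 = 1, and the invariant factors of ∂_2 are all 1, so H_1 = Z.
  H_2: rank ker ∂_2 − rank ∂_3 = (6 − 6) − 0 = 0, and there is no ∂_3, so H_2 = 0.

Hence the Betti numbers are b_0 = 1, b_1 = 1, b_2 = 0.

b_0 = 1, b_1 = 1, b_2 = 0.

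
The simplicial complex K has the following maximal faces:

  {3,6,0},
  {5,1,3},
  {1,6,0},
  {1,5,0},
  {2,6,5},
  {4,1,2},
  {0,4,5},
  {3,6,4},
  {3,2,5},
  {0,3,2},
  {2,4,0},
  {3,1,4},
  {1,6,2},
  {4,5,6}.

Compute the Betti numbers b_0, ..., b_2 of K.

b_0 = 1, b_1 = 2, b_2 = 1.

Take the total order 0 < 1 < 2 < 3 < 4 < 5 < 6 on the vertex set. Then K (dimension 2) consists of the simplices:

  0-simplices (7): [0], [1], [2], [3], [4], [5], [6]
  1-simplices (21): [0,1], [0,2], [0,3], [0,4], [0,5], [0,6], [1,2], [1,3], [1,4], [1,5], [1,6], [2,3], [2,4], [2,5], [2,6], [3,4], [3,5], [3,6], [4,5], [4,6], [5,6]
  2-simplices (14): [0,1,5], [0,1,6], [0,2,3], [0,2,4], [0,3,6], [0,4,5], [1,2,4], [1,2,6], [1,3,4], [1,3,5], [2,3,5], [2,5,6], [3,4,6], [4,5,6]

so the chain groups are C_0 ≅ Z^7, C_1 ≅ Z^21, C_2 ≅ Z^14.

The boundary map ∂_1: C_1 → C_0 is given by ∂[p,q] = [q] − [p]. For instance
  ∂[4,6] = [6] − [4].
This gives a 7×21 integer matrix of rank 6; reducing to Smith normal form yields diagonal entries (1,1,1,1,1,1).

Boundary ∂_2: C_2 → C_1 acts by ∂[p,q,r] = [q,r] − [p,r] + [p,q]. For instance
  ∂[3,4,6] = [4,6] − [3,6] + [3,4],
  ∂[1,3,4] = [3,4] − [1,4] + [1,3].
The 21×14 boundary matrix has rank 13 and Smith normal form diag(1,1,1,1,1,1,1,1,1,1,1,1,1).

Now H_k = ker ∂_k / im ∂_{k+1}, so:

  H_0: rank C_0 − rank ∂_1 = 7 − 6 = 1, and the invariant factors of ∂_1 are all 1, so H_0 ≅ Z.
  H_1: rank ker ∂_1 − rank ∂_2 = (21 − 6) − 13 = 2, and the invariant factors of ∂_2 are all 1, so H_1 ≅ Z^2.
  H_2: rank ker ∂_2 − rank ∂_3 = (14 − 13) − 0 = 1, and there is no ∂_3, so H_2 ≅ Z.

As a check, the Euler characteristic is 7 − 21 + 14 = 0, which agrees with 1 − 2 + 1 = 0.

Hence the Betti numbers are b_0 = 1, b_1 = 2, b_2 = 1.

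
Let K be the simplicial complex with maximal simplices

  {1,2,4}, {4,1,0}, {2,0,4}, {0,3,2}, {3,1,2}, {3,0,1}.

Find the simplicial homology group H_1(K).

Take the total order 0 < 1 < 2 < 3 < 4 on the vertex set. Then K (dimension 2) consists of the simplices:

  0-simplices (5): [0], [1], [2], [3], [4]
  1-simplices (9): [0,1], [0,2], [0,3], [0,4], [1,2], [1,3], [1,4], [2,3], [2,4]
  2-simplices (6): [0,1,3], [0,1,4], [0,2,3], [0,2,4], [1,2,3], [1,2,4]

giving chain groups C_0 ≅ Z^5, C_1 ≅ Z^9, C_2 ≅ Z^6.

Boundary ∂_1: C_1 → C_0 is given by ∂[p,q] = [q] − [p].
As a 5×9 matrix over Z this has rank 4, with invariant factors (1,1,1,1).

∂_2: C_2 → C_1 maps a triangle to the signed sum of its edges. For instance
  ∂[0,1,3] = [1,3] − [0,3] + [0,1],
  ∂[1,2,4] = [2,4] − [1,4] + [1,2].
This gives a 9×6 integer matrix of rank 5; reducing to Smith normal form yields diagonal entries (1,1,1,1,1).

From H_k ≅ ker(∂_k) / im(∂_{k+1}) we obtain:

  H_1: rank ker ∂_1 − rank ∂_2 = (9 − 4) − 5 = 0, and the invariant factors of ∂_2 are all 1, so H_1 = 0.

H_1 ≅ 0.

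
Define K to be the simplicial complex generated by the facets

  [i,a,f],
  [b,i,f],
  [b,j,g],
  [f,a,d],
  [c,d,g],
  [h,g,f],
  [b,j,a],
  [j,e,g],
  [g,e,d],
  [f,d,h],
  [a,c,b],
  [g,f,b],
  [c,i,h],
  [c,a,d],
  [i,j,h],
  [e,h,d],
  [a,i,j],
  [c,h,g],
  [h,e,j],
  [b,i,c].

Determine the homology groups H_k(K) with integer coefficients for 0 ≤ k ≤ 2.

H_0 = Z,  H_1 = Z ⊕ Z/2,  H_2 = 0.

Fix the vertex order a < b < c < d < e < f < g < h < i < j and write every simplex with vertices in increasing order. Then dim K = 2 and the simplices of K are:

  0-simplices (10): a, b, c, d, e, f, g, h, i, j
  1-simplices (30): ab, ac, ad, af, ai, aj, bc, bf, bg, bi, bj, cd, cg, ch, ci, de, df, dg, dh, eg, eh, ej, fg, fh, fi, gh, gj, hi, hj, ij
  2-simplices (20): abc, abj, acd, adf, afi, aij, bci, bfg, bfi, bgj, cdg, cgh, chi, deg, deh, dfh, egj, ehj, fgh, hij

so the chain groups are C_0 ≅ Z^10, C_1 ≅ Z^30, C_2 ≅ Z^20.

The boundary map ∂_1: C_1 → C_0 is given by ∂[p,q] = [q] − [p]. For instance
  ∂bf = f − b.
This gives a 10×30 integer matrix of rank 9; reducing to Smith normal form yields diagonal entries (1,1,1,1,1,1,1,1,1).

The boundary map ∂_2: C_2 → C_1 maps a triangle to the signed sum of its edges. For instance
  ∂ehj = hj − ej + eh,
  ∂abj = bj − aj + ab.
The resulting 30×20 matrix has rank 20, and its Smith normal form has invariant factors (1,1,1,1,1,1,1,1,1,1,1,1,1,1,1,1,1,1,1,2).

From H_k ≅ ker(∂_k) / im(∂_{k+1}) we obtain:

  H_0: rank C_0 − rank ∂_1 = 10 − 9 = 1, and the invariant factors of ∂_1 are all 1, so H_0 ≅ Z.
  H_1: rank ker ∂_1 − rank ∂_2 = (30 − 9) − 20 = 1, and ∂_2 has invariant factor 2 > 1, so H_1 ≅ Z ⊕ Z/2.
  H_2: rank ker ∂_2 − rank ∂_3 = (20 − 20) − 0 = 0, and there is no ∂_3, so H_2 ≅ 0.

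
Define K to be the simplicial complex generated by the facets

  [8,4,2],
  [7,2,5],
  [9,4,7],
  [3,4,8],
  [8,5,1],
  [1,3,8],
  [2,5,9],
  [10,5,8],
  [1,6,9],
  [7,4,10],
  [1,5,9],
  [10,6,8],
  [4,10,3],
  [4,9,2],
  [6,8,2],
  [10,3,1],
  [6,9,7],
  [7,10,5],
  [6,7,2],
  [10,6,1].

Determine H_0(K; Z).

Take the total order 1 < 2 < 3 < 4 < 5 < 6 < 7 < 8 < 9 < 10 on the vertex set. Then K (dimension 2) consists of the simplices:

  0-simplices (10): [1], [2], [3], [4], [5], [6], [7], [8], [9], [10]
  1-simplices (30): (30 of them)
  2-simplices (20): (20 of them)

giving chain groups C_0 ≅ Z^10, C_1 ≅ Z^30, C_2 ≅ Z^20.

∂_1: C_1 → C_0 is given by ∂[p,q] = [q] − [p]. For instance
  ∂[4,9] = [9] − [4].
The resulting 10×30 matrix has rank 9, and its Smith normal form has invariant factors (1,1,1,1,1,1,1,1,1).

The boundary map ∂_2: C_2 → C_1 acts by ∂[p,q,r] = [q,r] − [p,r] + [p,q]. For instance
  ∂[2,5,9] = [5,9] − [2,9] + [2,5],
  ∂[2,4,9] = [4,9] − [2,9] + [2,4].
The resulting 30×20 matrix has rank 20, and its Smith normal form has invariant factors (1,1,1,1,1,1,1,1,1,1,1,1,1,1,1,1,1,1,1,2).

Now H_k = ker ∂_k / im ∂_{k+1}, so:

  H_0: rank C_0 − rank ∂_1 = 10 − 9 = 1, and the invariant factors of ∂_1 are all 1, so H_0 ≅ Z.

(K is a triangulation of the Klein bottle.)

H_0 = Z.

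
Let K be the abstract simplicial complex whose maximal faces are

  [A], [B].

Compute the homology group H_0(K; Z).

Order the vertices as A < B. Listing each simplex with vertices in this order, K has dimension 0 with simplices:

  0-simplices (2): A, B

Hence C_0 ≅ Z^2.

Now H_k = ker ∂_k / im ∂_{k+1}, so:

  H_0: rank C_0 − rank ∂_1 = 2 − 0 = 2, and there is no ∂_1, so H_0 ≅ Z^2.

H_0 ≅ Z^2.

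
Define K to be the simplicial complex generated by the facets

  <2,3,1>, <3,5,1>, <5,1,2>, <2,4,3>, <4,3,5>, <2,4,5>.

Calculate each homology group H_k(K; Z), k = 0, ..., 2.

H_0 ≅ Z,  H_1 = 0,  H_2 ≅ Z.

Take the total order 1 < 2 < 3 < 4 < 5 on the vertex set. Then K (dimension 2) consists of the simplices:

  0-simplices (5): [1], [2], [3], [4], [5]
  1-simplices (9): [1,2], [1,3], [1,5], [2,3], [2,4], [2,5], [3,4], [3,5], [4,5]
  2-simplices (6): [1,2,3], [1,2,5], [1,3,5], [2,3,4], [2,4,5], [3,4,5]

Hence C_0 ≅ Z^5, C_1 ≅ Z^9, C_2 ≅ Z^6.

∂_1: C_1 → C_0 is given by ∂[p,q] = [q] − [p]. For instance
  ∂[3,4] = [4] − [3].
The 5×9 boundary matrix has rank 4 and Smith normal form diag(1,1,1,1).

∂_2: C_2 → C_1 maps a triangle to the signed sum of its edges. For instance
  ∂[1,2,5] = [2,5] − [1,5] + [1,2],
  ∂[2,4,5] = [4,5] − [2,5] + [2,4].
The resulting 9×6 matrix has rank 5, and its Smith normal form has invariant factors (1,1,1,1,1).

Now H_k = ker ∂_k / im ∂_{k+1}, so:

  H_0: rank C_0 − rank ∂_1 = 5 − 4 = 1, and the invariant factors of ∂_1 are all 1, so H_0 = Z.
  H_1: rank ker ∂_1 − rank ∂_2 = (9 − 4) − 5 = 0, and the invariant factors of ∂_2 are all 1, so H_1 = 0.
  H_2: rank ker ∂_2 − rank ∂_3 = (6 − 5) − 0 = 1, and there is no ∂_3, so H_2 = Z.

As a check, the Euler characteristic is 5 − 9 + 6 = 2, which agrees with 1 − 0 + 1 = 2.
(K is a triangulation of the 2-sphere S^2.)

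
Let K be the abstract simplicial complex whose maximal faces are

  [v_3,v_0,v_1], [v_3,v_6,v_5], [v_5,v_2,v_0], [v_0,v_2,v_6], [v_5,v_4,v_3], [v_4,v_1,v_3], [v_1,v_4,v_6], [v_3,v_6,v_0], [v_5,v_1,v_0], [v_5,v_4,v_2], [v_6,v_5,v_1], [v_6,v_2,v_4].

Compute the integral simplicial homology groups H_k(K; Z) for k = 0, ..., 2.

We work with the vertex ordering v_0 < v_1 < v_2 < v_3 < v_4 < v_5 < v_6. The simplices of K, each written with vertices in increasing order, are:

  0-simplices (7): [v_0], [v_1], [v_2], [v_3], [v_4], [v_5], [v_6]
  1-simplices (18): (18 of them)
  2-simplices (12): (12 of them)

so the chain groups are C_0 ≅ Z^7, C_1 ≅ Z^18, C_2 ≅ Z^12.

∂_1: C_1 → C_0 sends each edge [p,q] (with p < q) to q − p. For instance
  ∂[v_0,v_3] = [v_3] − [v_0].
The 7×18 boundary matrix has rank 6 and Smith normal form diag(1,1,1,1,1,1).

Boundary ∂_2: C_2 → C_1 maps a triangle to the signed sum of its edges. For instance
  ∂[v_3,v_5,v_6] = [v_5,v_6] − [v_3,v_6] + [v_3,v_5],
  ∂[v_0,v_3,v_6] = [v_3,v_6] − [v_0,v_6] + [v_0,v_3].
As a 18×12 matrix over Z this has rank 12, with invariant factors (1,1,1,1,1,1,1,1,1,1,1,2).

Computing H_k = (kernel of ∂_k) / (image of ∂_{k+1}):

  H_0: rank C_0 − rank ∂_1 = 7 − 6 = 1, and the invariant factors of ∂_1 are all 1, so H_0 ≅ Z.
  H_1: rank ker ∂_1 − rank ∂_2 = (18 − 6) − 12 = 0, and ∂_2 has invariant factor 2 > 1, so H_1 ≅ Z/2Z.
  H_2: rank ker ∂_2 − rank ∂_3 = (12 − 12) − 0 = 0, and there is no ∂_3, so H_2 ≅ 0.

As a check, the Euler characteristic is 7 − 18 + 12 = 1, which agrees with 1 − 0 + 0 = 1.

H_0 = Z,  H_1 = Z/2Z,  H_2 = 0.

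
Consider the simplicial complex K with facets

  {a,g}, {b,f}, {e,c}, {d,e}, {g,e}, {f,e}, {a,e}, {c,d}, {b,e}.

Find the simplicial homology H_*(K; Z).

H_0 ≅ Z,  H_1 ≅ Z^3.

K has 7 vertices, 9 edges.
rank ∂_0 = 0, rank ∂_1 = 6 ⇒ b_0 = 7 − 0 − 6 = 1; all invariant factors of ∂_1 are 1 so no torsion. So H_0 = Z.
rank ∂_1 = 6, rank ∂_2 = 0 ⇒ b_1 = 9 − 6 − 0 = 3. So H_1 = Z^3.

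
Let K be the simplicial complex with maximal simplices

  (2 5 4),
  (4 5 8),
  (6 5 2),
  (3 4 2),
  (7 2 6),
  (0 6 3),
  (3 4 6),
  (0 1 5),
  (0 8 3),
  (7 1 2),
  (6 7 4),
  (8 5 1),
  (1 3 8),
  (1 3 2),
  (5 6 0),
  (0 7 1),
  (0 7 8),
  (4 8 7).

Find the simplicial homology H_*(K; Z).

H_0 ≅ Z,  H_1 ≅ Z ⊕ Z/2Z,  H_2 = 0.

We work with the vertex ordering 0 < 1 < 2 < 3 < 4 < 5 < 6 < 7 < 8. The simplices of K, each written with vertices in increasing order, are:

  0-simplices (9): [0], [1], [2], [3], [4], [5], [6], [7], [8]
  1-simplices (27): (27 of them)
  2-simplices (18): [0,1,5], [0,1,7], [0,3,6], [0,3,8], [0,5,6], [0,7,8], [1,2,3], [1,2,7], [1,3,8], [1,5,8], [2,3,4], [2,4,5], [2,5,6], [2,6,7], [3,4,6], [4,5,8], [4,6,7], [4,7,8]

giving chain groups C_0 ≅ Z^9, C_1 ≅ Z^27, C_2 ≅ Z^18.

∂_1: C_1 → C_0 maps an edge to its endpoints' difference, ∂[p,q] = q − p.
The 9×27 boundary matrix has rank 8 and Smith normal form diag(1,1,1,1,1,1,1,1).

Boundary ∂_2: C_2 → C_1 maps a triangle to the signed sum of its edges. For instance
  ∂[1,2,7] = [2,7] − [1,7] + [1,2],
  ∂[3,4,6] = [4,6] − [3,6] + [3,4].
As a 27×18 matrix over Z this has rank 18, with invariant factors (1,1,1,1,1,1,1,1,1,1,1,1,1,1,1,1,1,2).

From H_k ≅ ker(∂_k) / im(∂_{k+1}) we obtain:

  H_0: rank C_0 − rank ∂_1 = 9 − 8 = 1, and the invariant factors of ∂_1 are all 1, so H_0 = Z.
  H_1: rank ker ∂_1 − rank ∂_2 = (27 − 8) − 18 = 1, and ∂_2 has invariant factor 2 > 1, so H_1 = Z ⊕ Z/2Z.
  H_2: rank ker ∂_2 − rank ∂_3 = (18 − 18) − 0 = 0, and there is no ∂_3, so H_2 = 0.

(K is a triangulation of the Klein bottle.)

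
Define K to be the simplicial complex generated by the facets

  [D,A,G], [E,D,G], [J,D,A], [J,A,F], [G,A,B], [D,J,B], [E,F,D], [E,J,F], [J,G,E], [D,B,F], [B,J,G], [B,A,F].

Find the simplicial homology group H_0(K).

H_0 = Z.

K has 7 vertices, 18 edges, 12 triangles.
rank ∂_0 = 0, rank ∂_1 = 6 ⇒ b_0 = 7 − 0 − 6 = 1; all invariant factors of ∂_1 are 1 so no torsion. So H_0 ≅ Z.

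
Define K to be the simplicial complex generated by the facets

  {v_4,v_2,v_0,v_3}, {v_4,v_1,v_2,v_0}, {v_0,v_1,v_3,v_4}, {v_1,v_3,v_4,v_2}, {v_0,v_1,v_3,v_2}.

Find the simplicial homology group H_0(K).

We work with the vertex ordering v_0 < v_1 < v_2 < v_3 < v_4. The simplices of K, each written with vertices in increasing order, are:

  0-simplices (5): [v_0], [v_1], [v_2], [v_3], [v_4]
  1-simplices (10): [v_0,v_1], [v_0,v_2], [v_0,v_3], [v_0,v_4], [v_1,v_2], [v_1,v_3], [v_1,v_4], [v_2,v_3], [v_2,v_4], [v_3,v_4]
  2-simplices (10): [v_0,v_1,v_2], [v_0,v_1,v_3], [v_0,v_1,v_4], [v_0,v_2,v_3], [v_0,v_2,v_4], [v_0,v_3,v_4], [v_1,v_2,v_3], [v_1,v_2,v_4], [v_1,v_3,v_4], [v_2,v_3,v_4]
  3-simplices (5): [v_0,v_1,v_2,v_3], [v_0,v_1,v_2,v_4], [v_0,v_1,v_3,v_4], [v_0,v_2,v_3,v_4], [v_1,v_2,v_3,v_4]

Hence C_0 ≅ Z^5, C_1 ≅ Z^10, C_2 ≅ Z^10, C_3 ≅ Z^5.

The boundary map ∂_1: C_1 → C_0 maps an edge to its endpoints' difference, ∂[p,q] = q − p. For instance
  ∂[v_2,v_3] = [v_3] − [v_2].
The 5×10 boundary matrix has rank 4 and Smith normal form diag(1,1,1,1).

The boundary map ∂_2: C_2 → C_1 maps a triangle to the signed sum of its edges. For instance
  ∂[v_0,v_3,v_4] = [v_3,v_4] − [v_0,v_4] + [v_0,v_3],
  ∂[v_0,v_2,v_3] = [v_2,v_3] − [v_0,v_3] + [v_0,v_2].
As a 10×10 matrix over Z this has rank 6, with invariant factors (1,1,1,1,1,1).

The boundary map ∂_3: C_3 → C_2 sends each 3-simplex σ to the alternating sum Σ_i (−1)^i (σ with its i-th vertex removed). For instance
  ∂[v_0,v_1,v_2,v_4] = [v_1,v_2,v_4] − [v_0,v_2,v_4] + [v_0,v_1,v_4] − [v_0,v_1,v_2],
  ∂[v_0,v_2,v_3,v_4] = [v_2,v_3,v_4] − [v_0,v_3,v_4] + [v_0,v_2,v_4] − [v_0,v_2,v_3].
As a 10×5 matrix over Z this has rank 4, with invariant factors (1,1,1,1).

Reading off H_k = ker ∂_k / im ∂_{k+1}:

  H_0: rank C_0 − rank ∂_1 = 5 − 4 = 1, and the invariant factors of ∂_1 are all 1, so H_0 ≅ Z.

H_0 = Z.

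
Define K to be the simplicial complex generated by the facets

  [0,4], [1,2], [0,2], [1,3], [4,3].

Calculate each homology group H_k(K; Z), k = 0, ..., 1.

Take the total order 0 < 1 < 2 < 3 < 4 on the vertex set. Then K (dimension 1) consists of the simplices:

  0-simplices (5): [0], [1], [2], [3], [4]
  1-simplices (5): [0,2], [0,4], [1,2], [1,3], [3,4]

so the chain groups are C_0 ≅ Z^5, C_1 ≅ Z^5.

Boundary ∂_1: C_1 → C_0 is given by ∂[p,q] = [q] − [p].
As a 5×5 matrix over Z this has rank 4, with invariant factors (1,1,1,1).

Now H_k = ker ∂_k / im ∂_{k+1}, so:

  H_0: rank C_0 − rank ∂_1 = 5 − 4 = 1, and the invariant factors of ∂_1 are all 1, so H_0 = Z.
  H_1: rank ker ∂_1 − rank ∂_2 = (5 − 4) − 0 = 1, and there is no ∂_2, so H_1 = Z.

H_0 = Z,  H_1 = Z.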